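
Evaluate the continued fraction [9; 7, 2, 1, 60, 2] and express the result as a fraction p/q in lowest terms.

Start with 2.
60 + 1/(2/1) = 60 + 1/2 = 121/2
1 + 1/(121/2) = 1 + 2/121 = 123/121
2 + 1/(123/121) = 2 + 121/123 = 367/123
7 + 1/(367/123) = 7 + 123/367 = 2692/367
9 + 1/(2692/367) = 9 + 367/2692 = 24595/2692

24595/2692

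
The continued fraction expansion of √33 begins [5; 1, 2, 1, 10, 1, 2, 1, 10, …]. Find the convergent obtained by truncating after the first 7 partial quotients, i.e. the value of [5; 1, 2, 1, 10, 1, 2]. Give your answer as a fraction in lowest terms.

a_0 = 5: 5/1
a_1 = 1: 6/1
a_2 = 2: 17/3
a_3 = 1: 23/4
a_4 = 10: 247/43
a_5 = 1: 270/47
a_6 = 2: 787/137

787/137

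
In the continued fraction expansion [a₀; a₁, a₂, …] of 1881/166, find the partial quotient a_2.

⌊1881/166⌋ = 11, remainder 55
⌊166/55⌋ = 3, remainder 1
⌊55/1⌋ = 55, remainder 0

55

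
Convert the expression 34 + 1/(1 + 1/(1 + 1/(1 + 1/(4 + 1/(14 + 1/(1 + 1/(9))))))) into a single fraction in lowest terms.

Compute successive convergents:
a_0 = 34: 34/1
a_1 = 1: 35/1
a_2 = 1: 69/2
a_3 = 1: 104/3
a_4 = 4: 485/14
a_5 = 14: 6894/199
a_6 = 1: 7379/213
a_7 = 9: 73305/2116

73305/2116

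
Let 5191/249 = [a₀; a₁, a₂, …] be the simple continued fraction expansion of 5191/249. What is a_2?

5

5191 = 20·249 + 211, so a_0 = 20
249 = 1·211 + 38, so a_1 = 1
211 = 5·38 + 21, so a_2 = 5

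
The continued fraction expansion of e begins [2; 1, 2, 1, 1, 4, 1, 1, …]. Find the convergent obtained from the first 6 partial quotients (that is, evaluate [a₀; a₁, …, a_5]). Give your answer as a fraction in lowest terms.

a_0 = 2: 2/1
a_1 = 1: 3/1
a_2 = 2: 8/3
a_3 = 1: 11/4
a_4 = 1: 19/7
a_5 = 4: 87/32

87/32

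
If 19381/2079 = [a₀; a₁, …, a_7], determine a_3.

⌊19381/2079⌋ = 9, remainder 670
⌊2079/670⌋ = 3, remainder 69
⌊670/69⌋ = 9, remainder 49
⌊69/49⌋ = 1, remainder 20

1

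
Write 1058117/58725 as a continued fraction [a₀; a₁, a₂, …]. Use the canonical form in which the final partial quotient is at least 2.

1058117 = 18·58725 + 1067, so a_0 = 18
58725 = 55·1067 + 40, so a_1 = 55
1067 = 26·40 + 27, so a_2 = 26
40 = 1·27 + 13, so a_3 = 1
27 = 2·13 + 1, so a_4 = 2
13 = 13·1 + 0, so a_5 = 13

[18; 55, 26, 1, 2, 13]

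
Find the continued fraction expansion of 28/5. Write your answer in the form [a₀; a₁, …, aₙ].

28 ÷ 5 → quotient 5, remainder 3
5 ÷ 3 → quotient 1, remainder 2
3 ÷ 2 → quotient 1, remainder 1
2 ÷ 1 → quotient 2, remainder 0

[5; 1, 1, 2]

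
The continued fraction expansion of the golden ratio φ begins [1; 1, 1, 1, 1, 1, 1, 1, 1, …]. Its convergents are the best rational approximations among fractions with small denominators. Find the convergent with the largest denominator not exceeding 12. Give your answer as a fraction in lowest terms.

a_0 = 1: 1/1  (≤ bound)
a_1 = 1: 2/1  (≤ bound)
a_2 = 1: 3/2  (≤ bound)
a_3 = 1: 5/3  (≤ bound)
a_4 = 1: 8/5  (≤ bound)
a_5 = 1: 13/8  (≤ bound)
a_6 = 1: 21/13  (> 12, stop)

13/8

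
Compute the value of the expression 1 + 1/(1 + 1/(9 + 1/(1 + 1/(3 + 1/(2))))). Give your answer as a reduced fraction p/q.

a_0 = 1: 1/1
a_1 = 1: 2/1
a_2 = 9: 19/10
a_3 = 1: 21/11
a_4 = 3: 82/43
a_5 = 2: 185/97

185/97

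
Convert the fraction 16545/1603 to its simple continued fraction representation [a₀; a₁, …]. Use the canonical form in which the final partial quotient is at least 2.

Repeatedly divide and take the remainder:
16545 ÷ 1603 → quotient 10, remainder 515
1603 ÷ 515 → quotient 3, remainder 58
515 ÷ 58 → quotient 8, remainder 51
58 ÷ 51 → quotient 1, remainder 7
51 ÷ 7 → quotient 7, remainder 2
7 ÷ 2 → quotient 3, remainder 1
2 ÷ 1 → quotient 2, remainder 0

[10; 3, 8, 1, 7, 3, 2]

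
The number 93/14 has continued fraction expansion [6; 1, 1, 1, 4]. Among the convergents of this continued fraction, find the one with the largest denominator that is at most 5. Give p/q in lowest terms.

List convergents until the denominator exceeds the bound:
a_0 = 6: 6/1  (≤ bound)
a_1 = 1: 7/1  (≤ bound)
a_2 = 1: 13/2  (≤ bound)
a_3 = 1: 20/3  (≤ bound)
a_4 = 4: 93/14  (> 5, stop)

20/3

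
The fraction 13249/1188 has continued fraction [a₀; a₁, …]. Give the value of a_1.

6

⌊13249/1188⌋ = 11, remainder 181
⌊1188/181⌋ = 6, remainder 102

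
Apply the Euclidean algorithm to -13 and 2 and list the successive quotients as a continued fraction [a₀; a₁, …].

-13 ÷ 2 → quotient -7, remainder 1
2 ÷ 1 → quotient 2, remainder 0

[-7; 2]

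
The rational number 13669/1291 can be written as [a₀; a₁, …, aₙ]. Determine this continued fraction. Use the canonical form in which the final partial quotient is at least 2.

[10; 1, 1, 2, 2, 1, 10, 7]

13669 = 10·1291 + 759, so a_0 = 10
1291 = 1·759 + 532, so a_1 = 1
759 = 1·532 + 227, so a_2 = 1
532 = 2·227 + 78, so a_3 = 2
227 = 2·78 + 71, so a_4 = 2
78 = 1·71 + 7, so a_5 = 1
71 = 10·7 + 1, so a_6 = 10
7 = 7·1 + 0, so a_7 = 7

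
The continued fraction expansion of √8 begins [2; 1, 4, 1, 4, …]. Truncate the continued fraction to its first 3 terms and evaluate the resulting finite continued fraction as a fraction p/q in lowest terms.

Work from the innermost term outward:
Start with 4.
1 + 1/(4/1) = 1 + 1/4 = 5/4
2 + 1/(5/4) = 2 + 4/5 = 14/5

14/5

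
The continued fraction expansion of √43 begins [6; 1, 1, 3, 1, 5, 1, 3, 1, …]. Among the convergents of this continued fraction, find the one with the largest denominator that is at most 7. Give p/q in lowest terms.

46/7

List convergents until the denominator exceeds the bound:
a_0 = 6: 6/1  (≤ bound)
a_1 = 1: 7/1  (≤ bound)
a_2 = 1: 13/2  (≤ bound)
a_3 = 3: 46/7  (≤ bound)
a_4 = 1: 59/9  (> 7, stop)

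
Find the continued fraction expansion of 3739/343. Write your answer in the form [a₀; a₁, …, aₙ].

[10; 1, 9, 11, 3]

3739 ÷ 343 → quotient 10, remainder 309
343 ÷ 309 → quotient 1, remainder 34
309 ÷ 34 → quotient 9, remainder 3
34 ÷ 3 → quotient 11, remainder 1
3 ÷ 1 → quotient 3, remainder 0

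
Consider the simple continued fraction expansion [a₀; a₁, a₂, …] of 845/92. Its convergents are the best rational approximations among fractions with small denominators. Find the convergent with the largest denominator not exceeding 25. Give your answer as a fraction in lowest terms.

a_0 = 9: 9/1  (≤ bound)
a_1 = 5: 46/5  (≤ bound)
a_2 = 2: 101/11  (≤ bound)
a_3 = 2: 248/27  (> 25, stop)

101/11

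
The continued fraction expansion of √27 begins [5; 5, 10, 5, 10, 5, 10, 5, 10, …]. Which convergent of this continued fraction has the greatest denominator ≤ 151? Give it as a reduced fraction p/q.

265/51

List convergents until the denominator exceeds the bound:
a_0 = 5: 5/1  (≤ bound)
a_1 = 5: 26/5  (≤ bound)
a_2 = 10: 265/51  (≤ bound)
a_3 = 5: 1351/260  (> 151, stop)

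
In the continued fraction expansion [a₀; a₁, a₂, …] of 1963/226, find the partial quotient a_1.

⌊1963/226⌋ = 8, remainder 155
⌊226/155⌋ = 1, remainder 71

1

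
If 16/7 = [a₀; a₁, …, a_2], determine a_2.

2

16 ÷ 7 → quotient 2, remainder 2
7 ÷ 2 → quotient 3, remainder 1
2 ÷ 1 → quotient 2, remainder 0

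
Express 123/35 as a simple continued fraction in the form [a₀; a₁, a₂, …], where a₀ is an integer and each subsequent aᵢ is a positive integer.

[3; 1, 1, 17]

Repeatedly divide and take the remainder:
123 = 3·35 + 18, so a_0 = 3
35 = 1·18 + 17, so a_1 = 1
18 = 1·17 + 1, so a_2 = 1
17 = 17·1 + 0, so a_3 = 17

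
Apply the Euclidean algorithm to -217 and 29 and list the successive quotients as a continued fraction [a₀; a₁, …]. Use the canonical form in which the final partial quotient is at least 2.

[-8; 1, 1, 14]

⌊-217/29⌋ = -8, remainder 15
⌊29/15⌋ = 1, remainder 14
⌊15/14⌋ = 1, remainder 1
⌊14/1⌋ = 14, remainder 0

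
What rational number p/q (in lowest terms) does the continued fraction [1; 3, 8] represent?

33/25

Compute successive convergents:
a_0 = 1: 1/1
a_1 = 3: 4/3
a_2 = 8: 33/25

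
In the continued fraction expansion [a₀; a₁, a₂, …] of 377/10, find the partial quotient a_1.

Repeatedly divide and take the remainder:
⌊377/10⌋ = 37, remainder 7
⌊10/7⌋ = 1, remainder 3

1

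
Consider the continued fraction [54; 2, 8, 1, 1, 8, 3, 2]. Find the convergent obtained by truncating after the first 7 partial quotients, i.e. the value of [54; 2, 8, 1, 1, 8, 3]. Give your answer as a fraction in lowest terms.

Collapse the nested fraction from the inside out:
Start with 3.
8 + 1/(3/1) = 8 + 1/3 = 25/3
1 + 1/(25/3) = 1 + 3/25 = 28/25
1 + 1/(28/25) = 1 + 25/28 = 53/28
8 + 1/(53/28) = 8 + 28/53 = 452/53
2 + 1/(452/53) = 2 + 53/452 = 957/452
54 + 1/(957/452) = 54 + 452/957 = 52130/957

52130/957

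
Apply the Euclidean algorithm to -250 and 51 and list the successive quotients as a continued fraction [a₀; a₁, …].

[-5; 10, 5]

Apply division with remainder until the remainder is 0:
-250 = -5·51 + 5, so a_0 = -5
51 = 10·5 + 1, so a_1 = 10
5 = 5·1 + 0, so a_2 = 5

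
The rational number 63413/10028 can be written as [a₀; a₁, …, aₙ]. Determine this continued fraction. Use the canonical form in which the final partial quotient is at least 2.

63413 ÷ 10028 → quotient 6, remainder 3245
10028 ÷ 3245 → quotient 3, remainder 293
3245 ÷ 293 → quotient 11, remainder 22
293 ÷ 22 → quotient 13, remainder 7
22 ÷ 7 → quotient 3, remainder 1
7 ÷ 1 → quotient 7, remainder 0

[6; 3, 11, 13, 3, 7]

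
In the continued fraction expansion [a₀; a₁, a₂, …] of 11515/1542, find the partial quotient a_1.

⌊11515/1542⌋ = 7, remainder 721
⌊1542/721⌋ = 2, remainder 100

2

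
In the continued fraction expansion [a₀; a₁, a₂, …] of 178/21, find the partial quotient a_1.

2

178 ÷ 21 → quotient 8, remainder 10
21 ÷ 10 → quotient 2, remainder 1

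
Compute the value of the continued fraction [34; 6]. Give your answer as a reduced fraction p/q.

Start with 6.
34 + 1/(6/1) = 34 + 1/6 = 205/6

205/6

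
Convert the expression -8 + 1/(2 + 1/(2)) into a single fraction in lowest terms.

Start with 2.
2 + 1/(2/1) = 2 + 1/2 = 5/2
-8 + 1/(5/2) = -8 + 2/5 = -38/5

-38/5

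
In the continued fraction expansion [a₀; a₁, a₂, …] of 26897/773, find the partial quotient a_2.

3

Run the Euclidean algorithm, recording each quotient:
26897 = 34·773 + 615, so a_0 = 34
773 = 1·615 + 158, so a_1 = 1
615 = 3·158 + 141, so a_2 = 3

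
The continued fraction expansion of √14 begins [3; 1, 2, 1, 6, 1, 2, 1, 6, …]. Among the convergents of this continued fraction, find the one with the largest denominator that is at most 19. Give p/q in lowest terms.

15/4

List convergents until the denominator exceeds the bound:
a_0 = 3: 3/1  (≤ bound)
a_1 = 1: 4/1  (≤ bound)
a_2 = 2: 11/3  (≤ bound)
a_3 = 1: 15/4  (≤ bound)
a_4 = 6: 101/27  (> 19, stop)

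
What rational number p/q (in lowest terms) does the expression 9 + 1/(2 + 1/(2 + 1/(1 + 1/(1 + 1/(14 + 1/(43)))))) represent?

Start with 43.
14 + 1/(43/1) = 14 + 1/43 = 603/43
1 + 1/(603/43) = 1 + 43/603 = 646/603
1 + 1/(646/603) = 1 + 603/646 = 1249/646
2 + 1/(1249/646) = 2 + 646/1249 = 3144/1249
2 + 1/(3144/1249) = 2 + 1249/3144 = 7537/3144
9 + 1/(7537/3144) = 9 + 3144/7537 = 70977/7537

70977/7537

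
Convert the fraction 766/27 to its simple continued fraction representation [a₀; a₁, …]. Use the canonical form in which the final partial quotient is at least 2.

766 = 28·27 + 10, so a_0 = 28
27 = 2·10 + 7, so a_1 = 2
10 = 1·7 + 3, so a_2 = 1
7 = 2·3 + 1, so a_3 = 2
3 = 3·1 + 0, so a_4 = 3

[28; 2, 1, 2, 3]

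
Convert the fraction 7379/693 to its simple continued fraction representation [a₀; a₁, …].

[10; 1, 1, 1, 5, 3, 1, 9]

7379 = 10·693 + 449, so a_0 = 10
693 = 1·449 + 244, so a_1 = 1
449 = 1·244 + 205, so a_2 = 1
244 = 1·205 + 39, so a_3 = 1
205 = 5·39 + 10, so a_4 = 5
39 = 3·10 + 9, so a_5 = 3
10 = 1·9 + 1, so a_6 = 1
9 = 9·1 + 0, so a_7 = 9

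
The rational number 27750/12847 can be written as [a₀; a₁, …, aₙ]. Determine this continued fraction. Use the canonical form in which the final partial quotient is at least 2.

Apply division with remainder until the remainder is 0:
27750 = 2·12847 + 2056, so a_0 = 2
12847 = 6·2056 + 511, so a_1 = 6
2056 = 4·511 + 12, so a_2 = 4
511 = 42·12 + 7, so a_3 = 42
12 = 1·7 + 5, so a_4 = 1
7 = 1·5 + 2, so a_5 = 1
5 = 2·2 + 1, so a_6 = 2
2 = 2·1 + 0, so a_7 = 2

[2; 6, 4, 42, 1, 1, 2, 2]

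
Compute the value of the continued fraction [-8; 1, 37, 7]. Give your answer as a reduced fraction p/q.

-1876/267

Start with 7.
37 + 1/(7/1) = 37 + 1/7 = 260/7
1 + 1/(260/7) = 1 + 7/260 = 267/260
-8 + 1/(267/260) = -8 + 260/267 = -1876/267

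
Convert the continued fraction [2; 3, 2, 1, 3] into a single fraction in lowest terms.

85/37

Use the convergent recurrence hₖ = aₖ·hₖ₋₁ + hₖ₋₂ (and likewise for the denominators kₖ):
a_0 = 2: 2/1
a_1 = 3: 7/3
a_2 = 2: 16/7
a_3 = 1: 23/10
a_4 = 3: 85/37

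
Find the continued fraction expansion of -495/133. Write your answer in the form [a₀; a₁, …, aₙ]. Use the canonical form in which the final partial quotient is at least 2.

[-4; 3, 1, 1, 2, 7]

Repeatedly divide and take the remainder:
-495 ÷ 133 → quotient -4, remainder 37
133 ÷ 37 → quotient 3, remainder 22
37 ÷ 22 → quotient 1, remainder 15
22 ÷ 15 → quotient 1, remainder 7
15 ÷ 7 → quotient 2, remainder 1
7 ÷ 1 → quotient 7, remainder 0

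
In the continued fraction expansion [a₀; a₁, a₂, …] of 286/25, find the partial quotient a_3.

1

286 ÷ 25 → quotient 11, remainder 11
25 ÷ 11 → quotient 2, remainder 3
11 ÷ 3 → quotient 3, remainder 2
3 ÷ 2 → quotient 1, remainder 1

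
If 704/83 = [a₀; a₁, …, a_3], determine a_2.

Repeatedly divide and take the remainder:
⌊704/83⌋ = 8, remainder 40
⌊83/40⌋ = 2, remainder 3
⌊40/3⌋ = 13, remainder 1

13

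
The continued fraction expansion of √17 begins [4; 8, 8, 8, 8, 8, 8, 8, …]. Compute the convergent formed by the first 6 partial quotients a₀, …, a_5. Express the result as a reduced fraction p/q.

143649/34840

Start with 8.
8 + 1/(8/1) = 8 + 1/8 = 65/8
8 + 1/(65/8) = 8 + 8/65 = 528/65
8 + 1/(528/65) = 8 + 65/528 = 4289/528
8 + 1/(4289/528) = 8 + 528/4289 = 34840/4289
4 + 1/(34840/4289) = 4 + 4289/34840 = 143649/34840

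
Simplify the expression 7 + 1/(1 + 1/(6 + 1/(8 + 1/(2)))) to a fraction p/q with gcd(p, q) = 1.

Start with 2.
8 + 1/(2/1) = 8 + 1/2 = 17/2
6 + 1/(17/2) = 6 + 2/17 = 104/17
1 + 1/(104/17) = 1 + 17/104 = 121/104
7 + 1/(121/104) = 7 + 104/121 = 951/121

951/121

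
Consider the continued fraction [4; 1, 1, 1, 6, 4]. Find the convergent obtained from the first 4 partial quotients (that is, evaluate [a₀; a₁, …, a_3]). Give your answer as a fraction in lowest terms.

Starting at the tail and folding back:
Start with 1.
1 + 1/(1/1) = 1 + 1/1 = 2/1
1 + 1/(2/1) = 1 + 1/2 = 3/2
4 + 1/(3/2) = 4 + 2/3 = 14/3

14/3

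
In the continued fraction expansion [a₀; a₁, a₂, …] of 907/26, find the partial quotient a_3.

1

907 ÷ 26 → quotient 34, remainder 23
26 ÷ 23 → quotient 1, remainder 3
23 ÷ 3 → quotient 7, remainder 2
3 ÷ 2 → quotient 1, remainder 1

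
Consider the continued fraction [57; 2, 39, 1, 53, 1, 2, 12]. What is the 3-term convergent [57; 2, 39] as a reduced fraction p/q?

Start with 39.
2 + 1/(39/1) = 2 + 1/39 = 79/39
57 + 1/(79/39) = 57 + 39/79 = 4542/79

4542/79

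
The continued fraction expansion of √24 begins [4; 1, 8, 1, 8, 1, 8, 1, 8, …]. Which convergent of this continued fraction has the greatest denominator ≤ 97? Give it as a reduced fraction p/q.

a_0 = 4: 4/1  (≤ bound)
a_1 = 1: 5/1  (≤ bound)
a_2 = 8: 44/9  (≤ bound)
a_3 = 1: 49/10  (≤ bound)
a_4 = 8: 436/89  (≤ bound)
a_5 = 1: 485/99  (> 97, stop)

436/89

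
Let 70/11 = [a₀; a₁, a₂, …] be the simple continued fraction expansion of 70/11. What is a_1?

2

Run the Euclidean algorithm, recording each quotient:
70 ÷ 11 → quotient 6, remainder 4
11 ÷ 4 → quotient 2, remainder 3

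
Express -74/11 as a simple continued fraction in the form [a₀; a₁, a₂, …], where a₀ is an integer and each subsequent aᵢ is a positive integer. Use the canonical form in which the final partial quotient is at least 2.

[-7; 3, 1, 2]

Apply division with remainder until the remainder is 0:
⌊-74/11⌋ = -7, remainder 3
⌊11/3⌋ = 3, remainder 2
⌊3/2⌋ = 1, remainder 1
⌊2/1⌋ = 2, remainder 0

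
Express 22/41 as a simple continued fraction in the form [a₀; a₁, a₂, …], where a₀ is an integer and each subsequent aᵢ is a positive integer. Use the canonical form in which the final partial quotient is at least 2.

Apply division with remainder until the remainder is 0:
22 ÷ 41 → quotient 0, remainder 22
41 ÷ 22 → quotient 1, remainder 19
22 ÷ 19 → quotient 1, remainder 3
19 ÷ 3 → quotient 6, remainder 1
3 ÷ 1 → quotient 3, remainder 0

[0; 1, 1, 6, 3]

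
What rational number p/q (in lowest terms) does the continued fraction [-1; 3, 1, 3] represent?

Start with 3.
1 + 1/(3/1) = 1 + 1/3 = 4/3
3 + 1/(4/3) = 3 + 3/4 = 15/4
-1 + 1/(15/4) = -1 + 4/15 = -11/15

-11/15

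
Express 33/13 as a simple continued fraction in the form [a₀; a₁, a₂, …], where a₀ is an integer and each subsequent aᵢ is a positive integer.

[2; 1, 1, 6]

Apply division with remainder until the remainder is 0:
33 = 2·13 + 7, so a_0 = 2
13 = 1·7 + 6, so a_1 = 1
7 = 1·6 + 1, so a_2 = 1
6 = 6·1 + 0, so a_3 = 6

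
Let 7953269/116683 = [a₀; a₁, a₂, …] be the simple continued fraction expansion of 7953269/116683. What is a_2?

5

7953269 = 68·116683 + 18825, so a_0 = 68
116683 = 6·18825 + 3733, so a_1 = 6
18825 = 5·3733 + 160, so a_2 = 5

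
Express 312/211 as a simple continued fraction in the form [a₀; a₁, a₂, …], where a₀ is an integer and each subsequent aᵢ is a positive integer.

312 ÷ 211 → quotient 1, remainder 101
211 ÷ 101 → quotient 2, remainder 9
101 ÷ 9 → quotient 11, remainder 2
9 ÷ 2 → quotient 4, remainder 1
2 ÷ 1 → quotient 2, remainder 0

[1; 2, 11, 4, 2]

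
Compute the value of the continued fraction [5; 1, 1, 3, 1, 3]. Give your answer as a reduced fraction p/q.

189/34

a_0 = 5: 5/1
a_1 = 1: 6/1
a_2 = 1: 11/2
a_3 = 3: 39/7
a_4 = 1: 50/9
a_5 = 3: 189/34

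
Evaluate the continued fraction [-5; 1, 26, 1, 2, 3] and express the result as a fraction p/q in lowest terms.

-1118/277

Use the convergent recurrence hₖ = aₖ·hₖ₋₁ + hₖ₋₂ (and likewise for the denominators kₖ):
a_0 = -5: -5/1
a_1 = 1: -4/1
a_2 = 26: -109/27
a_3 = 1: -113/28
a_4 = 2: -335/83
a_5 = 3: -1118/277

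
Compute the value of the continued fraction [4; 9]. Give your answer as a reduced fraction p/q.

Collapse the nested fraction from the inside out:
Start with 9.
4 + 1/(9/1) = 4 + 1/9 = 37/9

37/9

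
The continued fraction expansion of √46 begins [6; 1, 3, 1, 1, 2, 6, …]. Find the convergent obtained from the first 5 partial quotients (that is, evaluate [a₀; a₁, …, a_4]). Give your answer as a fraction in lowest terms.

Compute successive convergents:
a_0 = 6: 6/1
a_1 = 1: 7/1
a_2 = 3: 27/4
a_3 = 1: 34/5
a_4 = 1: 61/9

61/9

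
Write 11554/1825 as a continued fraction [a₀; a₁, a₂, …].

[6; 3, 46, 2, 6]

11554 ÷ 1825 → quotient 6, remainder 604
1825 ÷ 604 → quotient 3, remainder 13
604 ÷ 13 → quotient 46, remainder 6
13 ÷ 6 → quotient 2, remainder 1
6 ÷ 1 → quotient 6, remainder 0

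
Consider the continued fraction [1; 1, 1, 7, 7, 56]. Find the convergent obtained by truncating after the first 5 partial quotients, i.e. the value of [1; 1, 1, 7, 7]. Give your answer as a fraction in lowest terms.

164/107

a_0 = 1: 1/1
a_1 = 1: 2/1
a_2 = 1: 3/2
a_3 = 7: 23/15
a_4 = 7: 164/107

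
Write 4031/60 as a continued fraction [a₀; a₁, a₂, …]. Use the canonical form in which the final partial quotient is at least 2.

Apply division with remainder until the remainder is 0:
⌊4031/60⌋ = 67, remainder 11
⌊60/11⌋ = 5, remainder 5
⌊11/5⌋ = 2, remainder 1
⌊5/1⌋ = 5, remainder 0

[67; 5, 2, 5]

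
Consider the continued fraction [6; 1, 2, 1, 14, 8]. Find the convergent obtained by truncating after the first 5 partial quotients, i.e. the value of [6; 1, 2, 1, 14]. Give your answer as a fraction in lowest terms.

398/59

Starting at the tail and folding back:
Start with 14.
1 + 1/(14/1) = 1 + 1/14 = 15/14
2 + 1/(15/14) = 2 + 14/15 = 44/15
1 + 1/(44/15) = 1 + 15/44 = 59/44
6 + 1/(59/44) = 6 + 44/59 = 398/59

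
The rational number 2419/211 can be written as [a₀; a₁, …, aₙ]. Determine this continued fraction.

2419 = 11·211 + 98, so a_0 = 11
211 = 2·98 + 15, so a_1 = 2
98 = 6·15 + 8, so a_2 = 6
15 = 1·8 + 7, so a_3 = 1
8 = 1·7 + 1, so a_4 = 1
7 = 7·1 + 0, so a_5 = 7

[11; 2, 6, 1, 1, 7]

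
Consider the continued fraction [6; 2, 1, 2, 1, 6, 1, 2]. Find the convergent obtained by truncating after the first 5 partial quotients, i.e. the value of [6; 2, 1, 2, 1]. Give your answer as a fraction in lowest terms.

a_0 = 6: 6/1
a_1 = 2: 13/2
a_2 = 1: 19/3
a_3 = 2: 51/8
a_4 = 1: 70/11

70/11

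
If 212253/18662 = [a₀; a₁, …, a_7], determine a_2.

1

Repeatedly divide and take the remainder:
212253 ÷ 18662 → quotient 11, remainder 6971
18662 ÷ 6971 → quotient 2, remainder 4720
6971 ÷ 4720 → quotient 1, remainder 2251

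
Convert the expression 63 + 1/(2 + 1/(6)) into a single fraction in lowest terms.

825/13

Compute successive convergents:
a_0 = 63: 63/1
a_1 = 2: 127/2
a_2 = 6: 825/13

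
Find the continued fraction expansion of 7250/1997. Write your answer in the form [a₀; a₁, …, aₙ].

[3; 1, 1, 1, 2, 2, 2, 43]

Apply division with remainder until the remainder is 0:
7250 ÷ 1997 → quotient 3, remainder 1259
1997 ÷ 1259 → quotient 1, remainder 738
1259 ÷ 738 → quotient 1, remainder 521
738 ÷ 521 → quotient 1, remainder 217
521 ÷ 217 → quotient 2, remainder 87
217 ÷ 87 → quotient 2, remainder 43
87 ÷ 43 → quotient 2, remainder 1
43 ÷ 1 → quotient 43, remainder 0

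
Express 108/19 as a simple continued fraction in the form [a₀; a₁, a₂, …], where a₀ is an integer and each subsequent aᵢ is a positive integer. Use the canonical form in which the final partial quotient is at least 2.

108 ÷ 19 → quotient 5, remainder 13
19 ÷ 13 → quotient 1, remainder 6
13 ÷ 6 → quotient 2, remainder 1
6 ÷ 1 → quotient 6, remainder 0

[5; 1, 2, 6]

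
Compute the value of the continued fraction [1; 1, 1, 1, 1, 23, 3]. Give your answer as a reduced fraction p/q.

Start with 3.
23 + 1/(3/1) = 23 + 1/3 = 70/3
1 + 1/(70/3) = 1 + 3/70 = 73/70
1 + 1/(73/70) = 1 + 70/73 = 143/73
1 + 1/(143/73) = 1 + 73/143 = 216/143
1 + 1/(216/143) = 1 + 143/216 = 359/216
1 + 1/(359/216) = 1 + 216/359 = 575/359

575/359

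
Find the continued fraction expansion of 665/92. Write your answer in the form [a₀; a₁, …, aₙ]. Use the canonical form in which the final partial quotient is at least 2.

[7; 4, 2, 1, 1, 1, 2]

665 = 7·92 + 21, so a_0 = 7
92 = 4·21 + 8, so a_1 = 4
21 = 2·8 + 5, so a_2 = 2
8 = 1·5 + 3, so a_3 = 1
5 = 1·3 + 2, so a_4 = 1
3 = 1·2 + 1, so a_5 = 1
2 = 2·1 + 0, so a_6 = 2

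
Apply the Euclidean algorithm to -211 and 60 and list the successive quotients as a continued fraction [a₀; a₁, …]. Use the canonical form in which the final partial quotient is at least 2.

-211 = -4·60 + 29, so a_0 = -4
60 = 2·29 + 2, so a_1 = 2
29 = 14·2 + 1, so a_2 = 14
2 = 2·1 + 0, so a_3 = 2

[-4; 2, 14, 2]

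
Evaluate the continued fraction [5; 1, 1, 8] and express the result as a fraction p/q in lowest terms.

Start with 8.
1 + 1/(8/1) = 1 + 1/8 = 9/8
1 + 1/(9/8) = 1 + 8/9 = 17/9
5 + 1/(17/9) = 5 + 9/17 = 94/17

94/17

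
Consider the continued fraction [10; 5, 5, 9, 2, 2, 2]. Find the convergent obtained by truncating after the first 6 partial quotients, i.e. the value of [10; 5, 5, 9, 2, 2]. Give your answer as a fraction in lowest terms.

Start with 2.
2 + 1/(2/1) = 2 + 1/2 = 5/2
9 + 1/(5/2) = 9 + 2/5 = 47/5
5 + 1/(47/5) = 5 + 5/47 = 240/47
5 + 1/(240/47) = 5 + 47/240 = 1247/240
10 + 1/(1247/240) = 10 + 240/1247 = 12710/1247

12710/1247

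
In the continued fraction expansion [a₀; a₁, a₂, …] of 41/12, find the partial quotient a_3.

2

41 = 3·12 + 5, so a_0 = 3
12 = 2·5 + 2, so a_1 = 2
5 = 2·2 + 1, so a_2 = 2
2 = 2·1 + 0, so a_3 = 2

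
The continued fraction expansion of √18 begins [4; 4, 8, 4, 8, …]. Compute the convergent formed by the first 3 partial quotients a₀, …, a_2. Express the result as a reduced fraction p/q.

a_0 = 4: 4/1
a_1 = 4: 17/4
a_2 = 8: 140/33

140/33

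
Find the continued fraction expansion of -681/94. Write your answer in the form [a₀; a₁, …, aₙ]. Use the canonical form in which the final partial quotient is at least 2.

-681 = -8·94 + 71, so a_0 = -8
94 = 1·71 + 23, so a_1 = 1
71 = 3·23 + 2, so a_2 = 3
23 = 11·2 + 1, so a_3 = 11
2 = 2·1 + 0, so a_4 = 2

[-8; 1, 3, 11, 2]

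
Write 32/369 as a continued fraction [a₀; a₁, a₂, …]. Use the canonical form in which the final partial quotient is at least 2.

[0; 11, 1, 1, 7, 2]

⌊32/369⌋ = 0, remainder 32
⌊369/32⌋ = 11, remainder 17
⌊32/17⌋ = 1, remainder 15
⌊17/15⌋ = 1, remainder 2
⌊15/2⌋ = 7, remainder 1
⌊2/1⌋ = 2, remainder 0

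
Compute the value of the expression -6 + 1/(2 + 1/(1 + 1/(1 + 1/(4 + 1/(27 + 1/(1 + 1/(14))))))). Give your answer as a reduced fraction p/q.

Use the convergent recurrence hₖ = aₖ·hₖ₋₁ + hₖ₋₂ (and likewise for the denominators kₖ):
a_0 = -6: -6/1
a_1 = 2: -11/2
a_2 = 1: -17/3
a_3 = 1: -28/5
a_4 = 4: -129/23
a_5 = 27: -3511/626
a_6 = 1: -3640/649
a_7 = 14: -54471/9712

-54471/9712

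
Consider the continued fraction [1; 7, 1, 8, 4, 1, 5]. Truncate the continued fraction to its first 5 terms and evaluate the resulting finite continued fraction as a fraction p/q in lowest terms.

329/292

Compute successive convergents:
a_0 = 1: 1/1
a_1 = 7: 8/7
a_2 = 1: 9/8
a_3 = 8: 80/71
a_4 = 4: 329/292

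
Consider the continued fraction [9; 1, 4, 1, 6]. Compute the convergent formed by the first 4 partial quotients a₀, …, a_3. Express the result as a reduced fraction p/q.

Use the convergent recurrence hₖ = aₖ·hₖ₋₁ + hₖ₋₂ (and likewise for the denominators kₖ):
a_0 = 9: 9/1
a_1 = 1: 10/1
a_2 = 4: 49/5
a_3 = 1: 59/6

59/6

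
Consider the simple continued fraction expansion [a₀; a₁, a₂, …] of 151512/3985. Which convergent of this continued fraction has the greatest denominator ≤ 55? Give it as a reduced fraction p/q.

a_0 = 38: 38/1  (≤ bound)
a_1 = 48: 1825/48  (≤ bound)
a_2 = 1: 1863/49  (≤ bound)
a_3 = 1: 3688/97  (> 55, stop)

1863/49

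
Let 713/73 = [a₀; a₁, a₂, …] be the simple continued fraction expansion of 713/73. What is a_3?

3

Apply division with remainder until the remainder is 0:
713 = 9·73 + 56, so a_0 = 9
73 = 1·56 + 17, so a_1 = 1
56 = 3·17 + 5, so a_2 = 3
17 = 3·5 + 2, so a_3 = 3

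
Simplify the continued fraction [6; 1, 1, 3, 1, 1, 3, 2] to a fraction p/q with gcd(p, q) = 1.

Start with 2.
3 + 1/(2/1) = 3 + 1/2 = 7/2
1 + 1/(7/2) = 1 + 2/7 = 9/7
1 + 1/(9/7) = 1 + 7/9 = 16/9
3 + 1/(16/9) = 3 + 9/16 = 57/16
1 + 1/(57/16) = 1 + 16/57 = 73/57
1 + 1/(73/57) = 1 + 57/73 = 130/73
6 + 1/(130/73) = 6 + 73/130 = 853/130

853/130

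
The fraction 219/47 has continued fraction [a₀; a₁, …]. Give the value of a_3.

⌊219/47⌋ = 4, remainder 31
⌊47/31⌋ = 1, remainder 16
⌊31/16⌋ = 1, remainder 15
⌊16/15⌋ = 1, remainder 1

1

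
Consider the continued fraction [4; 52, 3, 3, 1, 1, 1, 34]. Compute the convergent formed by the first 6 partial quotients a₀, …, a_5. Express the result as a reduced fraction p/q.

4835/1203

Start with 1.
1 + 1/(1/1) = 1 + 1/1 = 2/1
3 + 1/(2/1) = 3 + 1/2 = 7/2
3 + 1/(7/2) = 3 + 2/7 = 23/7
52 + 1/(23/7) = 52 + 7/23 = 1203/23
4 + 1/(1203/23) = 4 + 23/1203 = 4835/1203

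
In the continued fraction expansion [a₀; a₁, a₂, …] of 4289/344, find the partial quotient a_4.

⌊4289/344⌋ = 12, remainder 161
⌊344/161⌋ = 2, remainder 22
⌊161/22⌋ = 7, remainder 7
⌊22/7⌋ = 3, remainder 1
⌊7/1⌋ = 7, remainder 0

7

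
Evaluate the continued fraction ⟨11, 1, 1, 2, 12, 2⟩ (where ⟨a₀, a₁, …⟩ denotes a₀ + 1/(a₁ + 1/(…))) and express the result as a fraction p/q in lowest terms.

1496/129

a_0 = 11: 11/1
a_1 = 1: 12/1
a_2 = 1: 23/2
a_3 = 2: 58/5
a_4 = 12: 719/62
a_5 = 2: 1496/129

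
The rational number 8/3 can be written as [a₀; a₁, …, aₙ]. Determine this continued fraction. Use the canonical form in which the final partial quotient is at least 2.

[2; 1, 2]

Repeatedly divide and take the remainder:
8 = 2·3 + 2, so a_0 = 2
3 = 1·2 + 1, so a_1 = 1
2 = 2·1 + 0, so a_2 = 2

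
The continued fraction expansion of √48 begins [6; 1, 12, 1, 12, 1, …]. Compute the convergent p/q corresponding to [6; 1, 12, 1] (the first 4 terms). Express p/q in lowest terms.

97/14

a_0 = 6: 6/1
a_1 = 1: 7/1
a_2 = 12: 90/13
a_3 = 1: 97/14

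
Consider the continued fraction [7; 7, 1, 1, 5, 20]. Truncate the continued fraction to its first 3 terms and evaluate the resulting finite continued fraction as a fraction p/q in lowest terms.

57/8

Compute successive convergents:
a_0 = 7: 7/1
a_1 = 7: 50/7
a_2 = 1: 57/8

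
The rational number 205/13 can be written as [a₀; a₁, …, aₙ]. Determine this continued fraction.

[15; 1, 3, 3]

Apply division with remainder until the remainder is 0:
205 = 15·13 + 10, so a_0 = 15
13 = 1·10 + 3, so a_1 = 1
10 = 3·3 + 1, so a_2 = 3
3 = 3·1 + 0, so a_3 = 3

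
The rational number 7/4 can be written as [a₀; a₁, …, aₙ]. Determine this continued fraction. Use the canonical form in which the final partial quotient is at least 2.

[1; 1, 3]

Repeatedly divide and take the remainder:
⌊7/4⌋ = 1, remainder 3
⌊4/3⌋ = 1, remainder 1
⌊3/1⌋ = 3, remainder 0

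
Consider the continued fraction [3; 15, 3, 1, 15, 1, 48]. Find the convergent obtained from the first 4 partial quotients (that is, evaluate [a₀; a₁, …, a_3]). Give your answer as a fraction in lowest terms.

187/61

Compute successive convergents:
a_0 = 3: 3/1
a_1 = 15: 46/15
a_2 = 3: 141/46
a_3 = 1: 187/61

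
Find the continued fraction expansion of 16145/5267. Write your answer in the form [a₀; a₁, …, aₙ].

[3; 15, 3, 4, 1, 1, 1, 7]

16145 = 3·5267 + 344, so a_0 = 3
5267 = 15·344 + 107, so a_1 = 15
344 = 3·107 + 23, so a_2 = 3
107 = 4·23 + 15, so a_3 = 4
23 = 1·15 + 8, so a_4 = 1
15 = 1·8 + 7, so a_5 = 1
8 = 1·7 + 1, so a_6 = 1
7 = 7·1 + 0, so a_7 = 7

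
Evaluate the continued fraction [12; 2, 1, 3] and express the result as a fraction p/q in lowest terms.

a_0 = 12: 12/1
a_1 = 2: 25/2
a_2 = 1: 37/3
a_3 = 3: 136/11

136/11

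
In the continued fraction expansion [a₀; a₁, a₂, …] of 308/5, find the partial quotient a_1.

1

Repeatedly divide and take the remainder:
⌊308/5⌋ = 61, remainder 3
⌊5/3⌋ = 1, remainder 2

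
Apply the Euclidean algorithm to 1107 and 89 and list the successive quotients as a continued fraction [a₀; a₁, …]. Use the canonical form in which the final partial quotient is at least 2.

[12; 2, 3, 1, 1, 5]

1107 = 12·89 + 39, so a_0 = 12
89 = 2·39 + 11, so a_1 = 2
39 = 3·11 + 6, so a_2 = 3
11 = 1·6 + 5, so a_3 = 1
6 = 1·5 + 1, so a_4 = 1
5 = 5·1 + 0, so a_5 = 5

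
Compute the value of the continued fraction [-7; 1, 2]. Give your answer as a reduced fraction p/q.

Start with 2.
1 + 1/(2/1) = 1 + 1/2 = 3/2
-7 + 1/(3/2) = -7 + 2/3 = -19/3

-19/3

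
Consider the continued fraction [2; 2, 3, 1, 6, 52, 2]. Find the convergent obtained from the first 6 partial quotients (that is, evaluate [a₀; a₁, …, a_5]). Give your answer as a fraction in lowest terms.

Work from the innermost term outward:
Start with 52.
6 + 1/(52/1) = 6 + 1/52 = 313/52
1 + 1/(313/52) = 1 + 52/313 = 365/313
3 + 1/(365/313) = 3 + 313/365 = 1408/365
2 + 1/(1408/365) = 2 + 365/1408 = 3181/1408
2 + 1/(3181/1408) = 2 + 1408/3181 = 7770/3181

7770/3181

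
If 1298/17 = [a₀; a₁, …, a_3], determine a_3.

5

⌊1298/17⌋ = 76, remainder 6
⌊17/6⌋ = 2, remainder 5
⌊6/5⌋ = 1, remainder 1
⌊5/1⌋ = 5, remainder 0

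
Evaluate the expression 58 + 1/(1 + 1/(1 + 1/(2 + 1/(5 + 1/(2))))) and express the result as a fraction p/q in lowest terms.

a_0 = 58: 58/1
a_1 = 1: 59/1
a_2 = 1: 117/2
a_3 = 2: 293/5
a_4 = 5: 1582/27
a_5 = 2: 3457/59

3457/59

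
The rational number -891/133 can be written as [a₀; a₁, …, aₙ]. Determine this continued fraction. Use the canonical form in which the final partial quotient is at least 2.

-891 = -7·133 + 40, so a_0 = -7
133 = 3·40 + 13, so a_1 = 3
40 = 3·13 + 1, so a_2 = 3
13 = 13·1 + 0, so a_3 = 13

[-7; 3, 3, 13]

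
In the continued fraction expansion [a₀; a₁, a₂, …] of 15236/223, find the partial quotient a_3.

15236 ÷ 223 → quotient 68, remainder 72
223 ÷ 72 → quotient 3, remainder 7
72 ÷ 7 → quotient 10, remainder 2
7 ÷ 2 → quotient 3, remainder 1

3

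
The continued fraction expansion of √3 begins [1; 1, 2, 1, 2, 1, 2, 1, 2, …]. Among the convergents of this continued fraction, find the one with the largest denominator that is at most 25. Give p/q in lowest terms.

a_0 = 1: 1/1  (≤ bound)
a_1 = 1: 2/1  (≤ bound)
a_2 = 2: 5/3  (≤ bound)
a_3 = 1: 7/4  (≤ bound)
a_4 = 2: 19/11  (≤ bound)
a_5 = 1: 26/15  (≤ bound)
a_6 = 2: 71/41  (> 25, stop)

26/15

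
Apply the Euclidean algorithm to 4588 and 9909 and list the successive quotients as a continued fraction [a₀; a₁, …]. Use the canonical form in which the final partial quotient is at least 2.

4588 = 0·9909 + 4588, so a_0 = 0
9909 = 2·4588 + 733, so a_1 = 2
4588 = 6·733 + 190, so a_2 = 6
733 = 3·190 + 163, so a_3 = 3
190 = 1·163 + 27, so a_4 = 1
163 = 6·27 + 1, so a_5 = 6
27 = 27·1 + 0, so a_6 = 27

[0; 2, 6, 3, 1, 6, 27]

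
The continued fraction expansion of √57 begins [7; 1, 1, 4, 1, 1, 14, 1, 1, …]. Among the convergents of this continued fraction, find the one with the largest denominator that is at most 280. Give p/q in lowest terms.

a_0 = 7: 7/1  (≤ bound)
a_1 = 1: 8/1  (≤ bound)
a_2 = 1: 15/2  (≤ bound)
a_3 = 4: 68/9  (≤ bound)
a_4 = 1: 83/11  (≤ bound)
a_5 = 1: 151/20  (≤ bound)
a_6 = 14: 2197/291  (> 280, stop)

151/20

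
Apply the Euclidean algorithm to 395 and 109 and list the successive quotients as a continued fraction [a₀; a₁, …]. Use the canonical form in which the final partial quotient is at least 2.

[3; 1, 1, 1, 1, 1, 13]

Run the Euclidean algorithm, recording each quotient:
395 = 3·109 + 68, so a_0 = 3
109 = 1·68 + 41, so a_1 = 1
68 = 1·41 + 27, so a_2 = 1
41 = 1·27 + 14, so a_3 = 1
27 = 1·14 + 13, so a_4 = 1
14 = 1·13 + 1, so a_5 = 1
13 = 13·1 + 0, so a_6 = 13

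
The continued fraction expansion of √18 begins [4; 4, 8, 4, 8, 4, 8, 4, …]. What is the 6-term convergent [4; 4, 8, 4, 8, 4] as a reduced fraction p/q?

19601/4620

Start with 4.
8 + 1/(4/1) = 8 + 1/4 = 33/4
4 + 1/(33/4) = 4 + 4/33 = 136/33
8 + 1/(136/33) = 8 + 33/136 = 1121/136
4 + 1/(1121/136) = 4 + 136/1121 = 4620/1121
4 + 1/(4620/1121) = 4 + 1121/4620 = 19601/4620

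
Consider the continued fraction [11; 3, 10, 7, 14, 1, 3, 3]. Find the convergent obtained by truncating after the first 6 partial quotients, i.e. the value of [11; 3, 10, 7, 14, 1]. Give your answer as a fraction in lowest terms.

Start with 1.
14 + 1/(1/1) = 14 + 1/1 = 15/1
7 + 1/(15/1) = 7 + 1/15 = 106/15
10 + 1/(106/15) = 10 + 15/106 = 1075/106
3 + 1/(1075/106) = 3 + 106/1075 = 3331/1075
11 + 1/(3331/1075) = 11 + 1075/3331 = 37716/3331

37716/3331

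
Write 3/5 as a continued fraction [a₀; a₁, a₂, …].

Run the Euclidean algorithm, recording each quotient:
3 ÷ 5 → quotient 0, remainder 3
5 ÷ 3 → quotient 1, remainder 2
3 ÷ 2 → quotient 1, remainder 1
2 ÷ 1 → quotient 2, remainder 0

[0; 1, 1, 2]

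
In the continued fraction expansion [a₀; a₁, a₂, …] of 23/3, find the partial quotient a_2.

23 = 7·3 + 2, so a_0 = 7
3 = 1·2 + 1, so a_1 = 1
2 = 2·1 + 0, so a_2 = 2

2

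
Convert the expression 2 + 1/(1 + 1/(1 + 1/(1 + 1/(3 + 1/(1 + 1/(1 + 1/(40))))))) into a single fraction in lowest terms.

Start with 40.
1 + 1/(40/1) = 1 + 1/40 = 41/40
1 + 1/(41/40) = 1 + 40/41 = 81/41
3 + 1/(81/41) = 3 + 41/81 = 284/81
1 + 1/(284/81) = 1 + 81/284 = 365/284
1 + 1/(365/284) = 1 + 284/365 = 649/365
1 + 1/(649/365) = 1 + 365/649 = 1014/649
2 + 1/(1014/649) = 2 + 649/1014 = 2677/1014

2677/1014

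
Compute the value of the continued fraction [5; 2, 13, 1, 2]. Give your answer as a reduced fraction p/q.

Build up convergents one term at a time:
a_0 = 5: 5/1
a_1 = 2: 11/2
a_2 = 13: 148/27
a_3 = 1: 159/29
a_4 = 2: 466/85

466/85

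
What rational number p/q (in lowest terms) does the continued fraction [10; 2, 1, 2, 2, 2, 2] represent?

1151/111

a_0 = 10: 10/1
a_1 = 2: 21/2
a_2 = 1: 31/3
a_3 = 2: 83/8
a_4 = 2: 197/19
a_5 = 2: 477/46
a_6 = 2: 1151/111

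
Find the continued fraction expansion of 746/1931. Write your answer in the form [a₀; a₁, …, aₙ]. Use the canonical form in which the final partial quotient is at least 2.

[0; 2, 1, 1, 2, 3, 14, 3]

746 = 0·1931 + 746, so a_0 = 0
1931 = 2·746 + 439, so a_1 = 2
746 = 1·439 + 307, so a_2 = 1
439 = 1·307 + 132, so a_3 = 1
307 = 2·132 + 43, so a_4 = 2
132 = 3·43 + 3, so a_5 = 3
43 = 14·3 + 1, so a_6 = 14
3 = 3·1 + 0, so a_7 = 3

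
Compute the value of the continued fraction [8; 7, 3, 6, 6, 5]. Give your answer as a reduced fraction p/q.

35956/4419

a_0 = 8: 8/1
a_1 = 7: 57/7
a_2 = 3: 179/22
a_3 = 6: 1131/139
a_4 = 6: 6965/856
a_5 = 5: 35956/4419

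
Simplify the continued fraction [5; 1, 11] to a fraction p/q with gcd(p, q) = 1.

Starting at the tail and folding back:
Start with 11.
1 + 1/(11/1) = 1 + 1/11 = 12/11
5 + 1/(12/11) = 5 + 11/12 = 71/12

71/12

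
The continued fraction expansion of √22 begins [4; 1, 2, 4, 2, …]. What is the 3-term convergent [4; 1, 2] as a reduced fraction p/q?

Collapse the nested fraction from the inside out:
Start with 2.
1 + 1/(2/1) = 1 + 1/2 = 3/2
4 + 1/(3/2) = 4 + 2/3 = 14/3

14/3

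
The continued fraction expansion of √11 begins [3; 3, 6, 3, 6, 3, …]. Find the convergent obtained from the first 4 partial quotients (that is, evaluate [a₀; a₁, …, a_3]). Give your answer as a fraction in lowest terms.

199/60

Start with 3.
6 + 1/(3/1) = 6 + 1/3 = 19/3
3 + 1/(19/3) = 3 + 3/19 = 60/19
3 + 1/(60/19) = 3 + 19/60 = 199/60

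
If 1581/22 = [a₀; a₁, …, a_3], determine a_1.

1

1581 ÷ 22 → quotient 71, remainder 19
22 ÷ 19 → quotient 1, remainder 3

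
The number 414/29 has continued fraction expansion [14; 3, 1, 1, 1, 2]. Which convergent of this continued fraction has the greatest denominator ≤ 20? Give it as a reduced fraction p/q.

a_0 = 14: 14/1  (≤ bound)
a_1 = 3: 43/3  (≤ bound)
a_2 = 1: 57/4  (≤ bound)
a_3 = 1: 100/7  (≤ bound)
a_4 = 1: 157/11  (≤ bound)
a_5 = 2: 414/29  (> 20, stop)

157/11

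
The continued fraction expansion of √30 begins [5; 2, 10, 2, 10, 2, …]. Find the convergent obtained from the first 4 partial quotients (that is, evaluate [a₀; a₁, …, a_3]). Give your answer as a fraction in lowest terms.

241/44

Work from the innermost term outward:
Start with 2.
10 + 1/(2/1) = 10 + 1/2 = 21/2
2 + 1/(21/2) = 2 + 2/21 = 44/21
5 + 1/(44/21) = 5 + 21/44 = 241/44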